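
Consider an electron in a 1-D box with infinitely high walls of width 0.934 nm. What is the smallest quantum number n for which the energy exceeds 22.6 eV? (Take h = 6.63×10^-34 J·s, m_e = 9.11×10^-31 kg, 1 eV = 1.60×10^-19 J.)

E_1 = h²/(8m_eL²) = 6.914×10^-20 J = 0.4321 eV.
Need n² > 22.6/0.4321 = 52.30, i.e. n > 7.232.
The smallest integer satisfying this is n = 8.

n = 8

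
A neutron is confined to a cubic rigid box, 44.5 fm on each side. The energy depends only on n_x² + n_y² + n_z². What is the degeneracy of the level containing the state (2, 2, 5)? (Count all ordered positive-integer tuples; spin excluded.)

degeneracy = 6

The level has n_x² + n_y² + n_z² = 33. The ordered positive-integer solutions are (1, 4, 4), (2, 2, 5), (2, 5, 2), (4, 1, 4), (4, 4, 1), (5, 2, 2).
That gives 6 states.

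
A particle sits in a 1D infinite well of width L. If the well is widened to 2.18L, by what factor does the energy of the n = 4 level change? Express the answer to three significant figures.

0.210

E_n ∝ 1/L², so the energy scales by 1/2.18² = 0.210.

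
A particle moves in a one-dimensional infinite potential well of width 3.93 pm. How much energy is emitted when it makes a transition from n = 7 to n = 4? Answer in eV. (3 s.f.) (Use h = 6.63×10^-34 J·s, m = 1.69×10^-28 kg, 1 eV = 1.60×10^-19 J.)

|ΔE| = 4.34×10^3 eV

E_1 = h²/(8mL²) = 2.105×10^-17 J.
|ΔE| = |7² − 4²|·E_1 = 33·2.105×10^-17 J = 6.947×10^-16 J = 4.34×10^3 eV.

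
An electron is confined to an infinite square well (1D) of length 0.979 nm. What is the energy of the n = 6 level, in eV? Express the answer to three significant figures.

E_6 = 14.1 eV

For an infinite well E_n = n²h²/(8m_eL²), so E_1 = h²/(8m_eL²) = (6.626×10^-34)²/(8·9.109×10^-31·(9.79×10^-10 m)²) = 6.286×10^-20 J.
Then E_6 = 6²·E_1 = 36·6.286×10^-20 J = 2.263×10^-18 J.
Converting, E_6 = 2.263×10^-18 J / (1.602×10^-19 J/eV) = 14.1 eV.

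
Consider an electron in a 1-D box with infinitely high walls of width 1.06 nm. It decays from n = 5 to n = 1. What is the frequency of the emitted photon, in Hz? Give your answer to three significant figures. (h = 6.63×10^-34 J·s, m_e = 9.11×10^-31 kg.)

E_1 = h²/(8m_eL²) = 5.368×10^-20 J and ΔE = (5² − 1²)E_1 = 1.288×10^-18 J.
f = ΔE/h = 1.288×10^-18/6.63×10^-34 = 1.94×10^15 Hz.

f = 1.94×10^15 Hz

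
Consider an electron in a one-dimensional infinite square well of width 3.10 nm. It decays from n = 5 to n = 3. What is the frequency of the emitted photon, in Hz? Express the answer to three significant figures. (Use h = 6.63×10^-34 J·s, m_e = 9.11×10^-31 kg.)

E_1 = h²/(8m_eL²) = 6.276×10^-21 J and ΔE = (5² − 3²)E_1 = 1.004×10^-19 J.
f = ΔE/h = 1.004×10^-19/6.63×10^-34 = 1.51×10^14 Hz.

f = 1.51×10^14 Hz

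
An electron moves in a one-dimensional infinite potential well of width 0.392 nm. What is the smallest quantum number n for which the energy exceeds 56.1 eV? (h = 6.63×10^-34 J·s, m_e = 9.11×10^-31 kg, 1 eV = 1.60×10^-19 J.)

E_1 = h²/(8m_eL²) = 3.925×10^-19 J = 2.453 eV.
Need n² > 56.1/2.453 = 22.87, i.e. n > 4.782.
The smallest integer satisfying this is n = 5.

n = 5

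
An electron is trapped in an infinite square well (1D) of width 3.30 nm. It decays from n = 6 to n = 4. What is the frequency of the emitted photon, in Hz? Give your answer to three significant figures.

f = 1.67×10^14 Hz

E_1 = h²/(8m_eL²) = 5.532×10^-21 J and ΔE = (6² − 4²)E_1 = 1.106×10^-19 J.
f = ΔE/h = 1.106×10^-19/6.626×10^-34 = 1.67×10^14 Hz.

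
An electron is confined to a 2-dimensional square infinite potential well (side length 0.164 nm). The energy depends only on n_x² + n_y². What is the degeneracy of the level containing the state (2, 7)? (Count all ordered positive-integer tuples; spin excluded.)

The level has n_x² + n_y² = 53. The ordered positive-integer solutions are (2, 7), (7, 2).
That gives 2 states.

degeneracy = 2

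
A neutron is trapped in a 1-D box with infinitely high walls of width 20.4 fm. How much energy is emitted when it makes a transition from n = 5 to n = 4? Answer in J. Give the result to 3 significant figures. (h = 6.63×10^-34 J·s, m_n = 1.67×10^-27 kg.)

|ΔE| = 7.12×10^-13 J

E_1 = h²/(8m_nL²) = 7.906×10^-14 J.
|ΔE| = |5² − 4²|·E_1 = 9·7.906×10^-14 J = 7.12×10^-13 J.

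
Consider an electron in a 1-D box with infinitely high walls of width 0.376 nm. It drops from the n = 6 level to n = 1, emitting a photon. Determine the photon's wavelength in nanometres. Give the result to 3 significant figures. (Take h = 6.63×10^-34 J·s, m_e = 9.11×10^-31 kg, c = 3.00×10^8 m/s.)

E_1 = h²/(8m_eL²) = 4.266×10^-19 J, so ΔE = (6² − 1²)E_1 = 1.493×10^-17 J.
λ = hc/ΔE = (6.63×10^-34·3.00×10^8)/1.493×10^-17 = 1.33×10^-8 m = 13.3 nm.

λ = 13.3 nm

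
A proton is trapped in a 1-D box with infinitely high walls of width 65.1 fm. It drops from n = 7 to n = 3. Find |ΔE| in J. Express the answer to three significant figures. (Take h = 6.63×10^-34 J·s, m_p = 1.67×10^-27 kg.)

|ΔE| = 3.11×10^-13 J

E_1 = h²/(8m_pL²) = 7.764×10^-15 J.
|ΔE| = |7² − 3²|·E_1 = 40·7.764×10^-15 J = 3.11×10^-13 J.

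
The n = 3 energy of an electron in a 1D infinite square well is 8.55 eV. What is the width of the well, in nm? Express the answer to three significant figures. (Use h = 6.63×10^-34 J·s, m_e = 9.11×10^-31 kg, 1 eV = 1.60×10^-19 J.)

L = 0.630 nm

From E_n = n²h²/(8m_eL²), L = n·h/√(8m_eE_n).
E_3 = 8.55 eV = 1.368×10^-18 J, so L = 3·6.63×10^-34/√(8·9.11×10^-31·1.368×10^-18) = 6.30×10^-10 m = 0.630 nm.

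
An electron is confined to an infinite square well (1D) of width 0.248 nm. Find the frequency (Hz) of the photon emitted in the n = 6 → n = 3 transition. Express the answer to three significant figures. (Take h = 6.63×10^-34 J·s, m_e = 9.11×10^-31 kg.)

f = 3.99×10^16 Hz

E_1 = h²/(8m_eL²) = 9.807×10^-19 J and ΔE = (6² − 3²)E_1 = 2.648×10^-17 J.
f = ΔE/h = 2.648×10^-17/6.63×10^-34 = 3.99×10^16 Hz.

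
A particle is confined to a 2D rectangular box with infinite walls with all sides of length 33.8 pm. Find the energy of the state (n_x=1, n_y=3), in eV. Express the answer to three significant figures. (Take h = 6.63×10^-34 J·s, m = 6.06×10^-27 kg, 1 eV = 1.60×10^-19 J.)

For a 2D rectangular well E = (h²/8m)·Σ n_i²/L_i² = (6.63×10^-34)²/(8·6.06×10^-27) · [1²/(33.8 pm)² + 3²/(33.8 pm)²].
Evaluating gives E = 7.937×10^-20 J = 0.496 eV.

E = 0.496 eV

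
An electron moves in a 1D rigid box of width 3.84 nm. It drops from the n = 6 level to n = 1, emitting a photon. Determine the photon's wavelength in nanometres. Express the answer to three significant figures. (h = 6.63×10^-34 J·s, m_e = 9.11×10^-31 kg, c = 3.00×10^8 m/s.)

λ = 1.39×10^3 nm

E_1 = h²/(8m_eL²) = 4.090×10^-21 J, so ΔE = (6² − 1²)E_1 = 1.432×10^-19 J.
λ = hc/ΔE = (6.63×10^-34·3.00×10^8)/1.432×10^-19 = 1.39×10^-6 m = 1.39×10^3 nm.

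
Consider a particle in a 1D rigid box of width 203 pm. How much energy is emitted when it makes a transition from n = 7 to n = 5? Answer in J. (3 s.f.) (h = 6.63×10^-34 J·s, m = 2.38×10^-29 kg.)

|ΔE| = 1.34×10^-18 J

E_1 = h²/(8mL²) = 5.602×10^-20 J.
|ΔE| = |7² − 5²|·E_1 = 24·5.602×10^-20 J = 1.34×10^-18 J.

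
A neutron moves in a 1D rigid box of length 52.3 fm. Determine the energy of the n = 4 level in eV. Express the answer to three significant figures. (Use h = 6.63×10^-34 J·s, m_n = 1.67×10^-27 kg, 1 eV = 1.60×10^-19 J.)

E_4 = 1.20×10^6 eV

For an infinite well E_n = n²h²/(8m_nL²), so E_1 = h²/(8m_nL²) = (6.63×10^-34)²/(8·1.67×10^-27·(5.23×10^-14 m)²) = 1.203×10^-14 J.
Then E_4 = 4²·E_1 = 16·1.203×10^-14 J = 1.925×10^-13 J.
Converting, E_4 = 1.925×10^-13 J / (1.60×10^-19 J/eV) = 1.20×10^6 eV.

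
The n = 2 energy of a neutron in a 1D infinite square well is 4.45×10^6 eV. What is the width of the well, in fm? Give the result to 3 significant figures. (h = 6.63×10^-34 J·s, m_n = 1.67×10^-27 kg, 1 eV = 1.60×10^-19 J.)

L = 13.6 fm

From E_n = n²h²/(8m_nL²), L = n·h/√(8m_nE_n).
E_2 = 4.45×10^6 eV = 7.120×10^-13 J, so L = 2·6.63×10^-34/√(8·1.67×10^-27·7.120×10^-13) = 1.36×10^-14 m = 13.6 fm.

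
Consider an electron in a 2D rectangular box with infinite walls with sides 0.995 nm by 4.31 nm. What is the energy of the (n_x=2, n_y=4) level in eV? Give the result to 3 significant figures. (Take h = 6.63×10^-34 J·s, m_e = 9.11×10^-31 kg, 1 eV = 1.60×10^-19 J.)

For a 2D rectangular well E = (h²/8m_e)·Σ n_i²/L_i² = (6.63×10^-34)²/(8·9.11×10^-31) · [2²/(0.995 nm)² + 4²/(4.31 nm)²].
Evaluating gives E = 2.956×10^-19 J = 1.85 eV.

E = 1.85 eV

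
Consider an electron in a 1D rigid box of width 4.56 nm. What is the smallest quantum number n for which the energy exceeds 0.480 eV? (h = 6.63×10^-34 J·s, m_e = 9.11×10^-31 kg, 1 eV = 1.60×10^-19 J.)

n = 6

E_1 = h²/(8m_eL²) = 2.901×10^-21 J = 0.01813 eV.
Need n² > 0.480/0.01813 = 26.48, i.e. n > 5.146.
The smallest integer satisfying this is n = 6.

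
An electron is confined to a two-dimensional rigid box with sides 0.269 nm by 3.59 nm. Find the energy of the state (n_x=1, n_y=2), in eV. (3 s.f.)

For a 2D rectangular well E = (h²/8m_e)·Σ n_i²/L_i² = (6.626×10^-34)²/(8·9.109×10^-31) · [1²/(0.269 nm)² + 2²/(3.59 nm)²].
Evaluating gives E = 8.513×10^-19 J = 5.31 eV.

E = 5.31 eV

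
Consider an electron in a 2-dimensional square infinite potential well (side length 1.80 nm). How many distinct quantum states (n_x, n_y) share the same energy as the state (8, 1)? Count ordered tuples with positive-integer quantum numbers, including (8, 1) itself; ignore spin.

The level has n_x² + n_y² = 65. The ordered positive-integer solutions are (1, 8), (4, 7), (7, 4), (8, 1).
That gives 4 states.

degeneracy = 4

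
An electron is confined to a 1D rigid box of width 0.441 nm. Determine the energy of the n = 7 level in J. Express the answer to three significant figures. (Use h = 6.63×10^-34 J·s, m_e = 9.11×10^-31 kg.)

For an infinite well E_n = n²h²/(8m_eL²), so E_1 = h²/(8m_eL²) = (6.63×10^-34)²/(8·9.11×10^-31·(4.41×10^-10 m)²) = 3.101×10^-19 J.
Then E_7 = 7²·E_1 = 49·3.101×10^-19 J = 1.52×10^-17 J.

E_7 = 1.52×10^-17 J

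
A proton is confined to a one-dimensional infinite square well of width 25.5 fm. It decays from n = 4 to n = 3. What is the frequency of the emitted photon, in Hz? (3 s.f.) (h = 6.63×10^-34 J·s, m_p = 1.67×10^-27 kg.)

E_1 = h²/(8m_pL²) = 5.060×10^-14 J and ΔE = (4² − 3²)E_1 = 3.542×10^-13 J.
f = ΔE/h = 3.542×10^-13/6.63×10^-34 = 5.34×10^20 Hz.

f = 5.34×10^20 Hz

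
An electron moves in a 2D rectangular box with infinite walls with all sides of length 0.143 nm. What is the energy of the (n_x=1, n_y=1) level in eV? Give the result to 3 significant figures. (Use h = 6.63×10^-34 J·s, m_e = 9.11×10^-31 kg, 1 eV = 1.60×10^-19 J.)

E = 36.9 eV

For a 2D rectangular well E = (h²/8m_e)·Σ n_i²/L_i² = (6.63×10^-34)²/(8·9.11×10^-31) · [1²/(0.143 nm)² + 1²/(0.143 nm)²].
Evaluating gives E = 5.899×10^-18 J = 36.9 eV.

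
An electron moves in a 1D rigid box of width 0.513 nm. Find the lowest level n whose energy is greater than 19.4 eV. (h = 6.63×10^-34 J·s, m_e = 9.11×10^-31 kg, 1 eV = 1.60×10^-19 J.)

E_1 = h²/(8m_eL²) = 2.292×10^-19 J = 1.433 eV.
Need n² > 19.4/1.433 = 13.54, i.e. n > 3.680.
The smallest integer satisfying this is n = 4.

n = 4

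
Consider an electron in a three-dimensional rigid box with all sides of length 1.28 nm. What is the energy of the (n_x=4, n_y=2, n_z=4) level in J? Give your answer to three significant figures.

For a 3D rectangular well E = (h²/8m_e)·Σ n_i²/L_i² = (6.626×10^-34)²/(8·9.109×10^-31) · [4²/(1.28 nm)² + 2²/(1.28 nm)² + 4²/(1.28 nm)²].
Evaluating gives E = 1.32×10^-18 J.

E = 1.32×10^-18 J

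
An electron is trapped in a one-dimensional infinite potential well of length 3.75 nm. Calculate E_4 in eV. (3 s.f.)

For an infinite well E_n = n²h²/(8m_eL²), so E_1 = h²/(8m_eL²) = (6.626×10^-34)²/(8·9.109×10^-31·(3.75×10^-9 m)²) = 4.284×10^-21 J.
Then E_4 = 4²·E_1 = 16·4.284×10^-21 J = 6.854×10^-20 J.
Converting, E_4 = 6.854×10^-20 J / (1.602×10^-19 J/eV) = 0.428 eV.

E_4 = 0.428 eV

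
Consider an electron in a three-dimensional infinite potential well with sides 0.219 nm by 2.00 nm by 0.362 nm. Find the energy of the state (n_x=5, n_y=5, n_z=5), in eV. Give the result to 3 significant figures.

E = 270 eV

For a 3D rectangular well E = (h²/8m_e)·Σ n_i²/L_i² = (6.626×10^-34)²/(8·9.109×10^-31) · [5²/(0.219 nm)² + 5²/(2.00 nm)² + 5²/(0.362 nm)²].
Evaluating gives E = 4.328×10^-17 J = 270 eV.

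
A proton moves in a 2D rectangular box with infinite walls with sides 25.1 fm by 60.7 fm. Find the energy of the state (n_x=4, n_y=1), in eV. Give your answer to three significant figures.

E = 5.26×10^6 eV

For a 2D rectangular well E = (h²/8m_p)·Σ n_i²/L_i² = (6.626×10^-34)²/(8·1.673×10^-27) · [4²/(25.1 fm)² + 1²/(60.7 fm)²].
Evaluating gives E = 8.420×10^-13 J = 5.26×10^6 eV.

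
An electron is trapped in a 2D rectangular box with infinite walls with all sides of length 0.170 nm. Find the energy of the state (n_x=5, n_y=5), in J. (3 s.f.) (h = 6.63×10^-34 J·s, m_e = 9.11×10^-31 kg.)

E = 1.04×10^-16 J

For a 2D rectangular well E = (h²/8m_e)·Σ n_i²/L_i² = (6.63×10^-34)²/(8·9.11×10^-31) · [5²/(0.170 nm)² + 5²/(0.170 nm)²].
Evaluating gives E = 1.04×10^-16 J.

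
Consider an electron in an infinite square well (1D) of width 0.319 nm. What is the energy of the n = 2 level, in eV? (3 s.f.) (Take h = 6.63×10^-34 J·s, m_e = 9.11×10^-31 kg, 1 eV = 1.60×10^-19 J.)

E_2 = 14.8 eV

For an infinite well E_n = n²h²/(8m_eL²), so E_1 = h²/(8m_eL²) = (6.63×10^-34)²/(8·9.11×10^-31·(3.19×10^-10 m)²) = 5.927×10^-19 J.
Then E_2 = 2²·E_1 = 4·5.927×10^-19 J = 2.371×10^-18 J.
Converting, E_2 = 2.371×10^-18 J / (1.60×10^-19 J/eV) = 14.8 eV.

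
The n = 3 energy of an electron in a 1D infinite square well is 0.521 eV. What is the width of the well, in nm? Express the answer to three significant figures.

From E_n = n²h²/(8m_eL²), L = n·h/√(8m_eE_n).
E_3 = 0.521 eV = 8.346×10^-20 J, so L = 3·6.626×10^-34/√(8·9.109×10^-31·8.346×10^-20) = 2.55×10^-9 m = 2.55 nm.

L = 2.55 nm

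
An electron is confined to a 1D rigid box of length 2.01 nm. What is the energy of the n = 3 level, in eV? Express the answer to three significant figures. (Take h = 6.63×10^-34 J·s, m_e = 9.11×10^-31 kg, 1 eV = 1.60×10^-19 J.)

E_3 = 0.840 eV

For an infinite well E_n = n²h²/(8m_eL²), so E_1 = h²/(8m_eL²) = (6.63×10^-34)²/(8·9.11×10^-31·(2.01×10^-9 m)²) = 1.493×10^-20 J.
Then E_3 = 3²·E_1 = 9·1.493×10^-20 J = 1.344×10^-19 J.
Converting, E_3 = 1.344×10^-19 J / (1.60×10^-19 J/eV) = 0.840 eV.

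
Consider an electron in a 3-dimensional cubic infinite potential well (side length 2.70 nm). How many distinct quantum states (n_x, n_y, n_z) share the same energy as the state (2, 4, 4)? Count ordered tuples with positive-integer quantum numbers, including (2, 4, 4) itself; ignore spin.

degeneracy = 3

The level has n_x² + n_y² + n_z² = 36. The ordered positive-integer solutions are (2, 4, 4), (4, 2, 4), (4, 4, 2).
That gives 3 states.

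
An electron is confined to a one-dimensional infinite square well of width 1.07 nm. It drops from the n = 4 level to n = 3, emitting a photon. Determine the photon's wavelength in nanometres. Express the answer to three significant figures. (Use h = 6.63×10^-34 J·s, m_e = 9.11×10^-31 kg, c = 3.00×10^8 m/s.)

E_1 = h²/(8m_eL²) = 5.268×10^-20 J, so ΔE = (4² − 3²)E_1 = 3.688×10^-19 J.
λ = hc/ΔE = (6.63×10^-34·3.00×10^8)/3.688×10^-19 = 5.39×10^-7 m = 539 nm.

λ = 539 nm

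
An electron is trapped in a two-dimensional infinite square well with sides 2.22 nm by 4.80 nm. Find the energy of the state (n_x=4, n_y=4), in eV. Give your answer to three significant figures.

For a 2D rectangular well E = (h²/8m_e)·Σ n_i²/L_i² = (6.626×10^-34)²/(8·9.109×10^-31) · [4²/(2.22 nm)² + 4²/(4.80 nm)²].
Evaluating gives E = 2.374×10^-19 J = 1.48 eV.

E = 1.48 eV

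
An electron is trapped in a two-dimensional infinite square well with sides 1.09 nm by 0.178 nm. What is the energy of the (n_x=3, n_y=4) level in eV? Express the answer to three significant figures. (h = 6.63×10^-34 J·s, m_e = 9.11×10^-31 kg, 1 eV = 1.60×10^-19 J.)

For a 2D rectangular well E = (h²/8m_e)·Σ n_i²/L_i² = (6.63×10^-34)²/(8·9.11×10^-31) · [3²/(1.09 nm)² + 4²/(0.178 nm)²].
Evaluating gives E = 3.091×10^-17 J = 193 eV.

E = 193 eV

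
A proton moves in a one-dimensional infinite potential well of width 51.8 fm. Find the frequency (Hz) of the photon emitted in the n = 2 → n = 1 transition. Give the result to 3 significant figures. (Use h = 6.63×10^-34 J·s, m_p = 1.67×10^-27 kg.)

E_1 = h²/(8m_pL²) = 1.226×10^-14 J and ΔE = (2² − 1²)E_1 = 3.678×10^-14 J.
f = ΔE/h = 3.678×10^-14/6.63×10^-34 = 5.55×10^19 Hz.

f = 5.55×10^19 Hz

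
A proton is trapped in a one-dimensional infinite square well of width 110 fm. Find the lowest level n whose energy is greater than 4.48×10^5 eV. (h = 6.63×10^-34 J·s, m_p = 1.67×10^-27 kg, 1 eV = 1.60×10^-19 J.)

n = 6

E_1 = h²/(8m_pL²) = 2.719×10^-15 J = 1.699×10^4 eV.
Need n² > 4.48×10^5/1.699×10^4 = 26.37, i.e. n > 5.135.
The smallest integer satisfying this is n = 6.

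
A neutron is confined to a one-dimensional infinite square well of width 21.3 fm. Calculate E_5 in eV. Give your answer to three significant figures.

For an infinite well E_n = n²h²/(8m_nL²), so E_1 = h²/(8m_nL²) = (6.626×10^-34)²/(8·1.675×10^-27·(2.13×10^-14 m)²) = 7.222×10^-14 J.
Then E_5 = 5²·E_1 = 25·7.222×10^-14 J = 1.805×10^-12 J.
Converting, E_5 = 1.805×10^-12 J / (1.602×10^-19 J/eV) = 1.13×10^7 eV.

E_5 = 1.13×10^7 eV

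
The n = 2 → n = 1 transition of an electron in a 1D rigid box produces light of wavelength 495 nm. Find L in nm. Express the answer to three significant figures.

The photon carries ΔE = hc/λ = 6.626×10^-34·2.998×10^8/4.95×10^-7 m = 4.013×10^-19 J.
Since ΔE = (2² − 1²)E_1, E_1 = 1.338×10^-19 J, and L = h/√(8m_eE_1) = 6.71×10^-10 m = 0.671 nm.

L = 0.671 nm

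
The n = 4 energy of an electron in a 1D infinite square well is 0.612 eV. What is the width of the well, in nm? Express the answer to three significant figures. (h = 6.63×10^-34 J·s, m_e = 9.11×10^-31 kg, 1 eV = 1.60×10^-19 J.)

L = 3.14 nm

From E_n = n²h²/(8m_eL²), L = n·h/√(8m_eE_n).
E_4 = 0.612 eV = 9.792×10^-20 J, so L = 4·6.63×10^-34/√(8·9.11×10^-31·9.792×10^-20) = 3.14×10^-9 m = 3.14 nm.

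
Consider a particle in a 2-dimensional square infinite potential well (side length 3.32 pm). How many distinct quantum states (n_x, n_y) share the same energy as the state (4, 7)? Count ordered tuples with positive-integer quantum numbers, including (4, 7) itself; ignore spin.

degeneracy = 4

The level has n_x² + n_y² = 65. The ordered positive-integer solutions are (1, 8), (4, 7), (7, 4), (8, 1).
That gives 4 states.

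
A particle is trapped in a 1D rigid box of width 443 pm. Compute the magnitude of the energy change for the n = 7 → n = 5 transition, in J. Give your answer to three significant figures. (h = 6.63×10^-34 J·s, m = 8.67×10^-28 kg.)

E_1 = h²/(8mL²) = 3.229×10^-22 J.
|ΔE| = |7² − 5²|·E_1 = 24·3.229×10^-22 J = 7.75×10^-21 J.

|ΔE| = 7.75×10^-21 J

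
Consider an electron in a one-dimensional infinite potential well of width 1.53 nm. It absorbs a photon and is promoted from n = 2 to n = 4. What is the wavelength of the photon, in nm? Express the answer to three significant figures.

λ = 643 nm

E_1 = h²/(8m_eL²) = 2.574×10^-20 J, so ΔE = (4² − 2²)E_1 = 3.089×10^-19 J.
λ = hc/ΔE = (6.626×10^-34·2.998×10^8)/3.089×10^-19 = 6.43×10^-7 m = 643 nm.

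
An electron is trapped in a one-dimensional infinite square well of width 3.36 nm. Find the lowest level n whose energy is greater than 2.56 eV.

n = 9

E_1 = h²/(8m_eL²) = 5.337×10^-21 J = 0.03331 eV.
Need n² > 2.56/0.03331 = 76.85, i.e. n > 8.766.
The smallest integer satisfying this is n = 9.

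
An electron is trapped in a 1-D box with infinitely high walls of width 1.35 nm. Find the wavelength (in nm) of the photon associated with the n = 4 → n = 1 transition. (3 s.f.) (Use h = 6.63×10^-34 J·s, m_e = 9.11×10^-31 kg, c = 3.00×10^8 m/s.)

E_1 = h²/(8m_eL²) = 3.309×10^-20 J, so ΔE = (4² − 1²)E_1 = 4.963×10^-19 J.
λ = hc/ΔE = (6.63×10^-34·3.00×10^8)/4.963×10^-19 = 4.01×10^-7 m = 401 nm.

λ = 401 nm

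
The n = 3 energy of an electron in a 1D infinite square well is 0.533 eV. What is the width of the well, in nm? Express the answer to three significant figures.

From E_n = n²h²/(8m_eL²), L = n·h/√(8m_eE_n).
E_3 = 0.533 eV = 8.539×10^-20 J, so L = 3·6.626×10^-34/√(8·9.109×10^-31·8.539×10^-20) = 2.52×10^-9 m = 2.52 nm.

L = 2.52 nm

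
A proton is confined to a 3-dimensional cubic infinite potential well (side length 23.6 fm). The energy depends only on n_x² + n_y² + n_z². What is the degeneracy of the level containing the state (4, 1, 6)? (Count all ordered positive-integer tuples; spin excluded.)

The level has n_x² + n_y² + n_z² = 53. The ordered positive-integer solutions are (1, 4, 6), (1, 6, 4), (4, 1, 6), (4, 6, 1), (6, 1, 4), (6, 4, 1).
That gives 6 states.

degeneracy = 6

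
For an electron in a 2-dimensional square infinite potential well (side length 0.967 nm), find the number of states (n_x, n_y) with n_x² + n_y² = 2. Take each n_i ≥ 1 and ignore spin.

degeneracy = 1

The level has n_x² + n_y² = 2. The ordered positive-integer solutions are (1, 1).
That gives 1 state.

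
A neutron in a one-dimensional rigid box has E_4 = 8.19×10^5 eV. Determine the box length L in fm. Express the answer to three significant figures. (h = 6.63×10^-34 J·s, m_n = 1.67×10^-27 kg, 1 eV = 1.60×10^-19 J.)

From E_n = n²h²/(8m_nL²), L = n·h/√(8m_nE_n).
E_4 = 8.19×10^5 eV = 1.310×10^-13 J, so L = 4·6.63×10^-34/√(8·1.67×10^-27·1.310×10^-13) = 6.34×10^-14 m = 63.4 fm.

L = 63.4 fm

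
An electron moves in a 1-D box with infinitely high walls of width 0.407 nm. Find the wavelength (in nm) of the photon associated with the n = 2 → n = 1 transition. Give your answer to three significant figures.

E_1 = h²/(8m_eL²) = 3.637×10^-19 J, so ΔE = (2² − 1²)E_1 = 1.091×10^-18 J.
λ = hc/ΔE = (6.626×10^-34·2.998×10^8)/1.091×10^-18 = 1.82×10^-7 m = 182 nm.

λ = 182 nm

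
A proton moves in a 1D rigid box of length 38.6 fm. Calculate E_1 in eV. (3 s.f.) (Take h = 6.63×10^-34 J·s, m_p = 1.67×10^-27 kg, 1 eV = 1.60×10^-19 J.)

E_1 = 1.38×10^5 eV

For an infinite well E_n = n²h²/(8m_pL²), so E_1 = h²/(8m_pL²) = (6.63×10^-34)²/(8·1.67×10^-27·(3.86×10^-14 m)²) = 2.208×10^-14 J.
Converting, E_1 = 2.208×10^-14 J / (1.60×10^-19 J/eV) = 1.38×10^5 eV.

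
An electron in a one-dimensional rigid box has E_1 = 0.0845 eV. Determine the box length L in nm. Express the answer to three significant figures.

L = 2.11 nm

From E_n = n²h²/(8m_eL²), L = n·h/√(8m_eE_n).
E_1 = 0.0845 eV = 1.354×10^-20 J, so L = 1·6.626×10^-34/√(8·9.109×10^-31·1.354×10^-20) = 2.11×10^-9 m = 2.11 nm.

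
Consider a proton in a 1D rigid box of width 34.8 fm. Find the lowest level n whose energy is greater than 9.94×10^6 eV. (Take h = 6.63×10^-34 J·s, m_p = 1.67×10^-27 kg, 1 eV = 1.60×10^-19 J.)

n = 8

E_1 = h²/(8m_pL²) = 2.717×10^-14 J = 1.698×10^5 eV.
Need n² > 9.94×10^6/1.698×10^5 = 58.54, i.e. n > 7.651.
The smallest integer satisfying this is n = 8.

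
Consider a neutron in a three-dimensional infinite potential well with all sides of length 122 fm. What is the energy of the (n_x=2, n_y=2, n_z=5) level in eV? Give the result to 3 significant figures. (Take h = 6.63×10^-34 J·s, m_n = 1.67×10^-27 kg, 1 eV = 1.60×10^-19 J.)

For a 3D rectangular well E = (h²/8m_n)·Σ n_i²/L_i² = (6.63×10^-34)²/(8·1.67×10^-27) · [2²/(122 fm)² + 2²/(122 fm)² + 5²/(122 fm)²].
Evaluating gives E = 7.295×10^-14 J = 4.56×10^5 eV.

E = 4.56×10^5 eV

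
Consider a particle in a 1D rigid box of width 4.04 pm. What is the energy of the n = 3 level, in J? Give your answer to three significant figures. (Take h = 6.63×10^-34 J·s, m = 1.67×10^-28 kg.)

E_3 = 1.81×10^-16 J

For an infinite well E_n = n²h²/(8mL²), so E_1 = h²/(8mL²) = (6.63×10^-34)²/(8·1.67×10^-28·(4.04×10^-12 m)²) = 2.016×10^-17 J.
Then E_3 = 3²·E_1 = 9·2.016×10^-17 J = 1.81×10^-16 J.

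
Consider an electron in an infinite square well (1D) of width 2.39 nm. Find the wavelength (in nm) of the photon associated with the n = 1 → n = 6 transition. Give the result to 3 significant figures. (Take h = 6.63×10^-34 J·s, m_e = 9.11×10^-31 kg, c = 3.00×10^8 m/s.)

λ = 538 nm

E_1 = h²/(8m_eL²) = 1.056×10^-20 J, so ΔE = (6² − 1²)E_1 = 3.696×10^-19 J.
λ = hc/ΔE = (6.63×10^-34·3.00×10^8)/3.696×10^-19 = 5.38×10^-7 m = 538 nm.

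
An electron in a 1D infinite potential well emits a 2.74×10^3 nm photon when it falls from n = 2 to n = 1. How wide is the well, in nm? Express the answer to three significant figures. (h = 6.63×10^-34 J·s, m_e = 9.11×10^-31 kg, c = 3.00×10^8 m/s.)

The photon carries ΔE = hc/λ = 6.63×10^-34·3.00×10^8/2.74×10^-6 m = 7.259×10^-20 J.
Since ΔE = (2² − 1²)E_1, E_1 = 2.420×10^-20 J, and L = h/√(8m_eE_1) = 1.58×10^-9 m = 1.58 nm.

L = 1.58 nm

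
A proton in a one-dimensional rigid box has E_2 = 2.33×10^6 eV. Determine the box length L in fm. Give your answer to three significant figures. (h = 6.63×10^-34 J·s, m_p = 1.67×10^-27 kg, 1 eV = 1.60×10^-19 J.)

From E_n = n²h²/(8m_pL²), L = n·h/√(8m_pE_n).
E_2 = 2.33×10^6 eV = 3.728×10^-13 J, so L = 2·6.63×10^-34/√(8·1.67×10^-27·3.728×10^-13) = 1.88×10^-14 m = 18.8 fm.

L = 18.8 fm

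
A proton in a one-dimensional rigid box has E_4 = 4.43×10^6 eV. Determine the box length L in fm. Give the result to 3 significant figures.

L = 27.2 fm

From E_n = n²h²/(8m_pL²), L = n·h/√(8m_pE_n).
E_4 = 4.43×10^6 eV = 7.097×10^-13 J, so L = 4·6.626×10^-34/√(8·1.673×10^-27·7.097×10^-13) = 2.72×10^-14 m = 27.2 fm.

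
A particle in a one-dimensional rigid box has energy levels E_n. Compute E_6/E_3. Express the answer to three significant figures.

4.00

E_n ∝ n², so E_6/E_3 = 6²/3² = 36/9 = 4.00.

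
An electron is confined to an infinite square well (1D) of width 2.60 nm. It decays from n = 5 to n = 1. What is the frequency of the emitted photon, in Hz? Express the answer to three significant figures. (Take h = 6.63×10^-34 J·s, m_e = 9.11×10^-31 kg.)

E_1 = h²/(8m_eL²) = 8.922×10^-21 J and ΔE = (5² − 1²)E_1 = 2.141×10^-19 J.
f = ΔE/h = 2.141×10^-19/6.63×10^-34 = 3.23×10^14 Hz.

f = 3.23×10^14 Hz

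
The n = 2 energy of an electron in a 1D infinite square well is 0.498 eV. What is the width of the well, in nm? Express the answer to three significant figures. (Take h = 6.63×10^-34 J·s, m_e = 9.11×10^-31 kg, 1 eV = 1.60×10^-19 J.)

L = 1.74 nm

From E_n = n²h²/(8m_eL²), L = n·h/√(8m_eE_n).
E_2 = 0.498 eV = 7.968×10^-20 J, so L = 2·6.63×10^-34/√(8·9.11×10^-31·7.968×10^-20) = 1.74×10^-9 m = 1.74 nm.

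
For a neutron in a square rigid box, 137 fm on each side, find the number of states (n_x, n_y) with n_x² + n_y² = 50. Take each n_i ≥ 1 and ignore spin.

The level has n_x² + n_y² = 50. The ordered positive-integer solutions are (1, 7), (5, 5), (7, 1).
That gives 3 states.

degeneracy = 3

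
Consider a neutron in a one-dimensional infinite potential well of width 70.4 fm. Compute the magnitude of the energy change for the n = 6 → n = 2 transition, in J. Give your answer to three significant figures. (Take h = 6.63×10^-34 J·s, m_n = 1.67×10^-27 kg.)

E_1 = h²/(8m_nL²) = 6.639×10^-15 J.
|ΔE| = |6² − 2²|·E_1 = 32·6.639×10^-15 J = 2.12×10^-13 J.

|ΔE| = 2.12×10^-13 J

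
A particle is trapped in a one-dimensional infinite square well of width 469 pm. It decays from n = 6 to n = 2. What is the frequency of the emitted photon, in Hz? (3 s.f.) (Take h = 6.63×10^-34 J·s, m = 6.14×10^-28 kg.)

E_1 = h²/(8mL²) = 4.068×10^-22 J and ΔE = (6² − 2²)E_1 = 1.302×10^-20 J.
f = ΔE/h = 1.302×10^-20/6.63×10^-34 = 1.96×10^13 Hz.

f = 1.96×10^13 Hz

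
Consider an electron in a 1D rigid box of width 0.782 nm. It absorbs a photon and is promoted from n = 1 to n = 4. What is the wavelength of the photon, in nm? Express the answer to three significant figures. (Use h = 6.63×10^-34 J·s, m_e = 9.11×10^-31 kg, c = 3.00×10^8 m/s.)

E_1 = h²/(8m_eL²) = 9.863×10^-20 J, so ΔE = (4² − 1²)E_1 = 1.479×10^-18 J.
λ = hc/ΔE = (6.63×10^-34·3.00×10^8)/1.479×10^-18 = 1.34×10^-7 m = 134 nm.

λ = 134 nm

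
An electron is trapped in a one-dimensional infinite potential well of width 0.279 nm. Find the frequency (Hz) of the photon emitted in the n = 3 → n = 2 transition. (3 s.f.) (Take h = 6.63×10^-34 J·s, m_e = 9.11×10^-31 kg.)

E_1 = h²/(8m_eL²) = 7.748×10^-19 J and ΔE = (3² − 2²)E_1 = 3.874×10^-18 J.
f = ΔE/h = 3.874×10^-18/6.63×10^-34 = 5.84×10^15 Hz.

f = 5.84×10^15 Hz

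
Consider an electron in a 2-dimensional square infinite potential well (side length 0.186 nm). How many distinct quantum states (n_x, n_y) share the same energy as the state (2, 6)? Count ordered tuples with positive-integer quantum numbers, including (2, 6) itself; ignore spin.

The level has n_x² + n_y² = 40. The ordered positive-integer solutions are (2, 6), (6, 2).
That gives 2 states.

degeneracy = 2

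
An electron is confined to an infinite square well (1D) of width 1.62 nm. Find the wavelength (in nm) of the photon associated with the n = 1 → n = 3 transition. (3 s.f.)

E_1 = h²/(8m_eL²) = 2.296×10^-20 J, so ΔE = (3² − 1²)E_1 = 1.837×10^-19 J.
λ = hc/ΔE = (6.626×10^-34·2.998×10^8)/1.837×10^-19 = 1.08×10^-6 m = 1.08×10^3 nm.

λ = 1.08×10^3 nm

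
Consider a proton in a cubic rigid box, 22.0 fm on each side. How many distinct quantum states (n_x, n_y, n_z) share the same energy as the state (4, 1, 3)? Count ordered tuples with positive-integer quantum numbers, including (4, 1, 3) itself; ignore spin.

degeneracy = 6

The level has n_x² + n_y² + n_z² = 26. The ordered positive-integer solutions are (1, 3, 4), (1, 4, 3), (3, 1, 4), (3, 4, 1), (4, 1, 3), (4, 3, 1).
That gives 6 states.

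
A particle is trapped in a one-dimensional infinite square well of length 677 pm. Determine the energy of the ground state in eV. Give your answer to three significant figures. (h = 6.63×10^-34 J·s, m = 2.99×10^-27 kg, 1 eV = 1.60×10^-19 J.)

E_1 = 2.51×10^-4 eV

For an infinite well E_n = n²h²/(8mL²), so E_1 = h²/(8mL²) = (6.63×10^-34)²/(8·2.99×10^-27·(6.77×10^-10 m)²) = 4.009×10^-23 J.
Converting, E_1 = 4.009×10^-23 J / (1.60×10^-19 J/eV) = 2.51×10^-4 eV.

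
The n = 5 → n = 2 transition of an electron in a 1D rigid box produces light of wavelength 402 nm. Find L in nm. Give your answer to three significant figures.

L = 1.60 nm

The photon carries ΔE = hc/λ = 6.626×10^-34·2.998×10^8/4.02×10^-7 m = 4.941×10^-19 J.
Since ΔE = (5² − 2²)E_1, E_1 = 2.353×10^-20 J, and L = h/√(8m_eE_1) = 1.60×10^-9 m = 1.60 nm.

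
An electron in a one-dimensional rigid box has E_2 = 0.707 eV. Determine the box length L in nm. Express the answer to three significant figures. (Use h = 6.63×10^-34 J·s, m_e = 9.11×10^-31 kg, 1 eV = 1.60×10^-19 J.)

L = 1.46 nm

From E_n = n²h²/(8m_eL²), L = n·h/√(8m_eE_n).
E_2 = 0.707 eV = 1.131×10^-19 J, so L = 2·6.63×10^-34/√(8·9.11×10^-31·1.131×10^-19) = 1.46×10^-9 m = 1.46 nm.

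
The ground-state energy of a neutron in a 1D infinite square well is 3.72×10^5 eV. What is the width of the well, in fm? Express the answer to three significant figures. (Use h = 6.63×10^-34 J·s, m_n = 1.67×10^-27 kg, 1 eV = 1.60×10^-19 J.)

From E_n = n²h²/(8m_nL²), L = n·h/√(8m_nE_n).
E_1 = 3.72×10^5 eV = 5.952×10^-14 J, so L = 1·6.63×10^-34/√(8·1.67×10^-27·5.952×10^-14) = 2.35×10^-14 m = 23.5 fm.

L = 23.5 fm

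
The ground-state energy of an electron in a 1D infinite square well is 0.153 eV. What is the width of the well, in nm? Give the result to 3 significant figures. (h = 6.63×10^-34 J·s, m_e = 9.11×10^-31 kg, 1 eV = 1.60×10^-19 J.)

L = 1.57 nm

From E_n = n²h²/(8m_eL²), L = n·h/√(8m_eE_n).
E_1 = 0.153 eV = 2.448×10^-20 J, so L = 1·6.63×10^-34/√(8·9.11×10^-31·2.448×10^-20) = 1.57×10^-9 m = 1.57 nm.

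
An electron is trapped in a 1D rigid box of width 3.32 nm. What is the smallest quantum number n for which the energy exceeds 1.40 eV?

E_1 = h²/(8m_eL²) = 5.466×10^-21 J = 0.03412 eV.
Need n² > 1.40/0.03412 = 41.03, i.e. n > 6.405.
The smallest integer satisfying this is n = 7.

n = 7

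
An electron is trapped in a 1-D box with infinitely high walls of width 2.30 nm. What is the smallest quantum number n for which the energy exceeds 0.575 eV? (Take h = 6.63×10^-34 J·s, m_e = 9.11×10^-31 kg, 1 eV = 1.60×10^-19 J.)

E_1 = h²/(8m_eL²) = 1.140×10^-20 J = 0.07125 eV.
Need n² > 0.575/0.07125 = 8.070, i.e. n > 2.841.
The smallest integer satisfying this is n = 3.

n = 3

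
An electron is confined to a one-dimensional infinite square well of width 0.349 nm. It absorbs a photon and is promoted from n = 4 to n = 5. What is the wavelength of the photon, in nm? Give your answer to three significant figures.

λ = 44.6 nm

E_1 = h²/(8m_eL²) = 4.946×10^-19 J, so ΔE = (5² − 4²)E_1 = 4.451×10^-18 J.
λ = hc/ΔE = (6.626×10^-34·2.998×10^8)/4.451×10^-18 = 4.46×10^-8 m = 44.6 nm.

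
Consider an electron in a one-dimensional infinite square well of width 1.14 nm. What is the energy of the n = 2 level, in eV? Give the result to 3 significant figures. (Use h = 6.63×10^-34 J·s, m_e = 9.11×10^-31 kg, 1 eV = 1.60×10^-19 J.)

E_2 = 1.16 eV

For an infinite well E_n = n²h²/(8m_eL²), so E_1 = h²/(8m_eL²) = (6.63×10^-34)²/(8·9.11×10^-31·(1.14×10^-9 m)²) = 4.641×10^-20 J.
Then E_2 = 2²·E_1 = 4·4.641×10^-20 J = 1.856×10^-19 J.
Converting, E_2 = 1.856×10^-19 J / (1.60×10^-19 J/eV) = 1.16 eV.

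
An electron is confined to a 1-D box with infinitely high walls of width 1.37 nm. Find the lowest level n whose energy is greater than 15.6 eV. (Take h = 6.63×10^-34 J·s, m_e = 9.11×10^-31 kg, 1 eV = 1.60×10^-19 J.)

E_1 = h²/(8m_eL²) = 3.213×10^-20 J = 0.2008 eV.
Need n² > 15.6/0.2008 = 77.69, i.e. n > 8.814.
The smallest integer satisfying this is n = 9.

n = 9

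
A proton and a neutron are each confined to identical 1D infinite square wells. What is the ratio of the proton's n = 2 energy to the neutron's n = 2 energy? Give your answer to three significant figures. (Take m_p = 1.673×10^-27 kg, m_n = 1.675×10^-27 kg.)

1.00

E_n ∝ 1/m at fixed n and L, so the ratio is m_n/m_p = 1.675×10^-27/1.673×10^-27 = 1.00.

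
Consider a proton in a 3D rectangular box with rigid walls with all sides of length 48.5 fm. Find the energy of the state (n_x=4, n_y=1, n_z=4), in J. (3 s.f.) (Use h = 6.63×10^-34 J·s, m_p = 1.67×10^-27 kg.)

For a 3D rectangular well E = (h²/8m_p)·Σ n_i²/L_i² = (6.63×10^-34)²/(8·1.67×10^-27) · [4²/(48.5 fm)² + 1²/(48.5 fm)² + 4²/(48.5 fm)²].
Evaluating gives E = 4.62×10^-13 J.

E = 4.62×10^-13 J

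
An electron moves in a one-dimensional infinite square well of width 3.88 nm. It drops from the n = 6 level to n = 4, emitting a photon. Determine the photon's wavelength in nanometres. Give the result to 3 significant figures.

λ = 2.48×10^3 nm

E_1 = h²/(8m_eL²) = 4.002×10^-21 J, so ΔE = (6² − 4²)E_1 = 8.004×10^-20 J.
λ = hc/ΔE = (6.626×10^-34·2.998×10^8)/8.004×10^-20 = 2.48×10^-6 m = 2.48×10^3 nm.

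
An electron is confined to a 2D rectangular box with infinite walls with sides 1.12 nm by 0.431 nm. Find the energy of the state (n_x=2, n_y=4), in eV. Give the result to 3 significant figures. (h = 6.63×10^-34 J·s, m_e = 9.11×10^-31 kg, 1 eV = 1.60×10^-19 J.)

E = 33.7 eV

For a 2D rectangular well E = (h²/8m_e)·Σ n_i²/L_i² = (6.63×10^-34)²/(8·9.11×10^-31) · [2²/(1.12 nm)² + 4²/(0.431 nm)²].
Evaluating gives E = 5.387×10^-18 J = 33.7 eV.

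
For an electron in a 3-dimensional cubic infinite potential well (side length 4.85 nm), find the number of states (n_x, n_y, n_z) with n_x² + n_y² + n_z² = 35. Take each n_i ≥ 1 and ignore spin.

degeneracy = 6

The level has n_x² + n_y² + n_z² = 35. The ordered positive-integer solutions are (1, 3, 5), (1, 5, 3), (3, 1, 5), (3, 5, 1), (5, 1, 3), (5, 3, 1).
That gives 6 states.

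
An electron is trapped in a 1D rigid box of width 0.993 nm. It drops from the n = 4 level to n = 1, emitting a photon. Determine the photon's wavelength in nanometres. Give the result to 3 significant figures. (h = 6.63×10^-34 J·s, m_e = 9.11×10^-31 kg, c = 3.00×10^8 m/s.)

E_1 = h²/(8m_eL²) = 6.117×10^-20 J, so ΔE = (4² − 1²)E_1 = 9.175×10^-19 J.
λ = hc/ΔE = (6.63×10^-34·3.00×10^8)/9.175×10^-19 = 2.17×10^-7 m = 217 nm.

λ = 217 nm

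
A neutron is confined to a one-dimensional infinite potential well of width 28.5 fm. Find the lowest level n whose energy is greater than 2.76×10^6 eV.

n = 4

E_1 = h²/(8m_nL²) = 4.034×10^-14 J = 2.518×10^5 eV.
Need n² > 2.76×10^6/2.518×10^5 = 10.96, i.e. n > 3.311.
The smallest integer satisfying this is n = 4.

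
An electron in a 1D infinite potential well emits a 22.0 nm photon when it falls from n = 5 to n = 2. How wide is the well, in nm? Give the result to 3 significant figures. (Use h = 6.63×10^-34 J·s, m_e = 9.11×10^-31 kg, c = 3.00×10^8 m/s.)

The photon carries ΔE = hc/λ = 6.63×10^-34·3.00×10^8/2.20×10^-8 m = 9.041×10^-18 J.
Since ΔE = (5² − 2²)E_1, E_1 = 4.305×10^-19 J, and L = h/√(8m_eE_1) = 3.74×10^-10 m = 0.374 nm.

L = 0.374 nm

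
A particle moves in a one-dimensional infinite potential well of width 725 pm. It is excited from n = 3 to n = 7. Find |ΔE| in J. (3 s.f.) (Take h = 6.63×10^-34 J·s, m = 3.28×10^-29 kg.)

E_1 = h²/(8mL²) = 3.187×10^-21 J.
|ΔE| = |3² − 7²|·E_1 = 40·3.187×10^-21 J = 1.27×10^-19 J.

|ΔE| = 1.27×10^-19 J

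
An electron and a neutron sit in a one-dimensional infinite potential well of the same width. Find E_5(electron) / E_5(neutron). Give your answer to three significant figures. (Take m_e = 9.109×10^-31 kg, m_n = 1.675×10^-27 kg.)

E_n ∝ 1/m at fixed n and L, so the ratio is m_n/m_e = 1.675×10^-27/9.109×10^-31 = 1.84×10^3.

1.84×10^3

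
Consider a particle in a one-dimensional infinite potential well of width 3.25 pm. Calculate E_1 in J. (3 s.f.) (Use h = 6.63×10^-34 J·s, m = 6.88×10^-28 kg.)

For an infinite well E_n = n²h²/(8mL²), so E_1 = h²/(8mL²) = (6.63×10^-34)²/(8·6.88×10^-28·(3.25×10^-12 m)²) = 7.561×10^-18 J.

E_1 = 7.56×10^-18 J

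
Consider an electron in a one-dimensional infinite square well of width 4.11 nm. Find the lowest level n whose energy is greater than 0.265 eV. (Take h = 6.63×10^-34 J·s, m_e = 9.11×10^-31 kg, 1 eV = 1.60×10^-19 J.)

n = 4

E_1 = h²/(8m_eL²) = 3.571×10^-21 J = 0.02232 eV.
Need n² > 0.265/0.02232 = 11.87, i.e. n > 3.445.
The smallest integer satisfying this is n = 4.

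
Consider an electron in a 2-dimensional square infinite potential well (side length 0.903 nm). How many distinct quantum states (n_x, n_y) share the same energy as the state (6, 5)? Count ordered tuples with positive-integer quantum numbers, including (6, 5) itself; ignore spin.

The level has n_x² + n_y² = 61. The ordered positive-integer solutions are (5, 6), (6, 5).
That gives 2 states.

degeneracy = 2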